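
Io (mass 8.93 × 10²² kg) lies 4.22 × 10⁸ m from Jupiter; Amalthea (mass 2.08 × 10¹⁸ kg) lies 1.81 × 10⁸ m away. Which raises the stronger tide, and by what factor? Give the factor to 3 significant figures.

Tidal stretch scales as M/d³; compute that for each body.
Io: (8.93 × 10²²) / (4.22 × 10⁸)³ = 1.188 × 10⁻³
Amalthea: (2.08 × 10¹⁸) / (1.81 × 10⁸)³ = 3.508 × 10⁻⁷
Ratio (larger/smaller) = 3390

Io, by a factor of ≈ 3390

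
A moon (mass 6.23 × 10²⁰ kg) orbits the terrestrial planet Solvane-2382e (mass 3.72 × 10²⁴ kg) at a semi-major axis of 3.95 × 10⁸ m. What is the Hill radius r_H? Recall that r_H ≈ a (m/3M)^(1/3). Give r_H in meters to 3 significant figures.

1.51 × 10⁷ m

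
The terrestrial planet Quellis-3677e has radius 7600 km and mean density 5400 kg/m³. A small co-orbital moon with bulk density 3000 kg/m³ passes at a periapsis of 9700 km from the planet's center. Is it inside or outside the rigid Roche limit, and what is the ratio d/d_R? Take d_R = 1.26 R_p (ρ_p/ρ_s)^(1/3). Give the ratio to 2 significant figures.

inside; d/d_R ≈ 0.83

d_R = 1.26 × (7600 km) × (5400/3000)^(1/3) = 11650 km
d/d_R = (9700) / (11650) = 0.83
Since d/d_R < 1, the body is inside the Roche limit.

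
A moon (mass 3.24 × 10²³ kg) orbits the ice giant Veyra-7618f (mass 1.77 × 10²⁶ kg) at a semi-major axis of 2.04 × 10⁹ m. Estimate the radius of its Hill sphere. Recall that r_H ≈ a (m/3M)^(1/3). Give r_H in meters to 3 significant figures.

r_H ≈ a (m/3M)^(1/3)
    = (2.04 × 10⁹) × (3.24 × 10²³ / (3 × 1.77 × 10²⁶))^(1/3)
    = 1.73 × 10⁸ m

1.73 × 10⁸ m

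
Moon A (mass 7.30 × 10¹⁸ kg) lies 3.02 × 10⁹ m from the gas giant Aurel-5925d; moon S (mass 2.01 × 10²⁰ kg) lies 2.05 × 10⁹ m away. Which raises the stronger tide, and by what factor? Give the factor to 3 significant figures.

Tidal stretch scales as M/d³; compute that for each body.
Moon A: (7.30 × 10¹⁸) / (3.02 × 10⁹)³ = 2.650 × 10⁻¹⁰
Moon S: (2.01 × 10²⁰) / (2.05 × 10⁹)³ = 2.333 × 10⁻⁸
Ratio (larger/smaller) = 88.0

Moon S, by a factor of ≈ 88.0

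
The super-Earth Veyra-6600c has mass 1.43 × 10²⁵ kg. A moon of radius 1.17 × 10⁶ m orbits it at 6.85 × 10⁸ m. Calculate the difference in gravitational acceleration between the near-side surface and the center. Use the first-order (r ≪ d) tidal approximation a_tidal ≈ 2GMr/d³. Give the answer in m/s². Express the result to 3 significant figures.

a_tidal = 2GMr/d³
        = 2 × (6.674 × 10⁻¹¹) × (1.43 × 10²⁵) × (1.17 × 10⁶) / (6.85 × 10⁸)³
        = 6.95 × 10⁻⁶ m/s²

6.95 × 10⁻⁶ m/s²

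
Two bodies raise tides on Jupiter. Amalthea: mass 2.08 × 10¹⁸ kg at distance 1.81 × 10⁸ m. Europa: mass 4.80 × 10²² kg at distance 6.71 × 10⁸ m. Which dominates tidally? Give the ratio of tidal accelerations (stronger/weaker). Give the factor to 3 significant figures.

Tidal acceleration ∝ M/d³, so compare M/d³ for each.
Amalthea: (2.08 × 10¹⁸) / (1.81 × 10⁸)³ = 3.508 × 10⁻⁷
Europa: (4.80 × 10²²) / (6.71 × 10⁸)³ = 1.589 × 10⁻⁴
Ratio (larger/smaller) = 453

Europa, by a factor of ≈ 453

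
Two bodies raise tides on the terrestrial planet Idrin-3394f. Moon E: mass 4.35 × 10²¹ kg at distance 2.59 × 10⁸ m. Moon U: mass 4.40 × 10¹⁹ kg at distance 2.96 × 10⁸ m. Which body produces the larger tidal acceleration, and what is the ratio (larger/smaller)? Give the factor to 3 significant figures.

Compare M/d³ for the two perturbers:
Moon E: (4.35 × 10²¹) / (2.59 × 10⁸)³ = 2.504 × 10⁻⁴
Moon U: (4.40 × 10¹⁹) / (2.96 × 10⁸)³ = 1.697 × 10⁻⁶
Ratio (larger/smaller) = 148

Moon E, by a factor of ≈ 148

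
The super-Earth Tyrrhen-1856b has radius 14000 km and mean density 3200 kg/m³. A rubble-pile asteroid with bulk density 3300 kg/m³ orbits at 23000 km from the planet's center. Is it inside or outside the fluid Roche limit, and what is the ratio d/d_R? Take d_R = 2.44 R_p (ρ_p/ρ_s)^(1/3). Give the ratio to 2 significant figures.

inside; d/d_R ≈ 0.68

d_R = 2.44 × (14000 km) × (3200/3300)^(1/3) = 33810 km
d/d_R = (23000) / (33810) = 0.68
Since d/d_R < 1, the body is inside the Roche limit.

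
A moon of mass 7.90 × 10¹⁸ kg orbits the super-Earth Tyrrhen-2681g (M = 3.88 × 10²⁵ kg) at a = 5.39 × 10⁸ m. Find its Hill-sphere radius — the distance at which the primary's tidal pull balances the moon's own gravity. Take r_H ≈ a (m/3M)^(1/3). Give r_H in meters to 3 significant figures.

2.20 × 10⁶ m

r_H ≈ a (m/3M)^(1/3)
    = (5.39 × 10⁸) × (7.90 × 10¹⁸ / (3 × 3.88 × 10²⁵))^(1/3)
    = 2.20 × 10⁶ m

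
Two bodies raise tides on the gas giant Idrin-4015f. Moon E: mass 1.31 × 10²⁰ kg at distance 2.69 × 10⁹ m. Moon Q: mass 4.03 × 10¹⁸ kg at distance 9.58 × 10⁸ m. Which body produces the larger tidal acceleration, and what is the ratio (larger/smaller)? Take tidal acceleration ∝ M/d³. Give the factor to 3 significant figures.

Moon E, by a factor of ≈ 1.47

Compare M/d³ for the two perturbers:
Moon E: (1.31 × 10²⁰) / (2.69 × 10⁹)³ = 6.730 × 10⁻⁹
Moon Q: (4.03 × 10¹⁸) / (9.58 × 10⁸)³ = 4.584 × 10⁻⁹
Ratio (larger/smaller) = 1.47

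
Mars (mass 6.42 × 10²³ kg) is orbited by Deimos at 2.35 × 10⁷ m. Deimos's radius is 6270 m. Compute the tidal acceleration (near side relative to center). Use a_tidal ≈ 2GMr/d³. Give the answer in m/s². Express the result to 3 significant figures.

Δa = 2GMr/d³
   = 2 × (6.674 × 10⁻¹¹) × (6.42 × 10²³) × (6270) / (2.35 × 10⁷)³
   = 4.14 × 10⁻⁵ m/s²

4.14 × 10⁻⁵ m/s²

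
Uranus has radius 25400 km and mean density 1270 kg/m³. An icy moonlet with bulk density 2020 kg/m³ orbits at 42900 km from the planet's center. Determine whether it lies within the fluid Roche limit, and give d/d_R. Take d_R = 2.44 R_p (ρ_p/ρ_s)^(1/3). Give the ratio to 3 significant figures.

d_R = 2.44 × (25400 km) × (1270/2020)^(1/3) = 53090 km
d/d_R = (42900) / (53090) = 0.808
Since d/d_R < 1, the body is inside the Roche limit.

inside; d/d_R ≈ 0.808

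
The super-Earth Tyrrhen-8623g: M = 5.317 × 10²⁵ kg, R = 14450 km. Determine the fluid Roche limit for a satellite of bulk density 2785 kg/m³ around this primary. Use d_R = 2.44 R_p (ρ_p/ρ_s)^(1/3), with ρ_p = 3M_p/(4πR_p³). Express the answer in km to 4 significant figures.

ρ_p = 3M_p/(4πR_p³) = 3 × (5.317 × 10²⁵) / (4π × (1.445 × 10⁷ m)³) = 4207 kg/m³
d_R = 2.44 × 14450 km × (4207/2785)^(1/3)
    = 40460 km

40460 km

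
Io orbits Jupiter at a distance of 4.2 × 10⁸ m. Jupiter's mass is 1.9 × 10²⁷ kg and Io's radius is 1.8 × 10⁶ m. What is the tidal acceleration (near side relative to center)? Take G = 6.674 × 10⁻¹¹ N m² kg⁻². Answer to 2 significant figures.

6.2 × 10⁻³ m/s²

The tidal stretch is the gradient of GM/d² times the body's extent r, hence the 1/d³ dependence.
a_tidal = 2GMr/d³
        = 2 × (6.674 × 10⁻¹¹) × (1.9 × 10²⁷) × (1.8 × 10⁶) / (4.2 × 10⁸)³
        = 6.2 × 10⁻³ m/s²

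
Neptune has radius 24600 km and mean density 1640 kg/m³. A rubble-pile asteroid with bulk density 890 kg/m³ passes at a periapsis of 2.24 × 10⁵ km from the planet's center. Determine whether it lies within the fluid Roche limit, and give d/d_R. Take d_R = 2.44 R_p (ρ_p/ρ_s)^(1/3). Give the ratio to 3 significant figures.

outside; d/d_R ≈ 3.04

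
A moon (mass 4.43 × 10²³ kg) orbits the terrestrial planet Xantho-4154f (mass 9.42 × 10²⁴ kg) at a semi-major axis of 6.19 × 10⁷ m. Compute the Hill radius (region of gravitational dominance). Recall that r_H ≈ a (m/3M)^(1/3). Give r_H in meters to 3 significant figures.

1.55 × 10⁷ m

r_H ≈ a (m/3M)^(1/3)
    = (6.19 × 10⁷) × (4.43 × 10²³ / (3 × 9.42 × 10²⁴))^(1/3)
    = 1.55 × 10⁷ m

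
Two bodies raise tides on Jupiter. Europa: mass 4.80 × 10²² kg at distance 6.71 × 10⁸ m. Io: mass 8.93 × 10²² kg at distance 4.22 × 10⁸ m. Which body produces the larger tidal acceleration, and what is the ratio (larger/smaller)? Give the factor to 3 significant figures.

Tidal stretch scales as M/d³; compute that for each body.
Europa: (4.80 × 10²²) / (6.71 × 10⁸)³ = 1.589 × 10⁻⁴
Io: (8.93 × 10²²) / (4.22 × 10⁸)³ = 1.188 × 10⁻³
Ratio (larger/smaller) = 7.48

Io, by a factor of ≈ 7.48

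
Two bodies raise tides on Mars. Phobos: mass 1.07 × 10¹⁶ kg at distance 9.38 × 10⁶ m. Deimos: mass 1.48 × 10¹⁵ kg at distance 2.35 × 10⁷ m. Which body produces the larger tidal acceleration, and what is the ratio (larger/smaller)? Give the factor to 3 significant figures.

Phobos, by a factor of ≈ 114

Tidal acceleration ∝ M/d³, so compare M/d³ for each.
Phobos: (1.07 × 10¹⁶) / (9.38 × 10⁶)³ = 1.297 × 10⁻⁵
Deimos: (1.48 × 10¹⁵) / (2.35 × 10⁷)³ = 1.140 × 10⁻⁷
Ratio (larger/smaller) = 114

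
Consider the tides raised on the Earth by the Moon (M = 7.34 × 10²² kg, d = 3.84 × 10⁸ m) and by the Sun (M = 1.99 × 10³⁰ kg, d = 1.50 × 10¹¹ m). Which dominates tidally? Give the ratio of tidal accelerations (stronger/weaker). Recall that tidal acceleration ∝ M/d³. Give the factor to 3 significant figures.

The tide-raising term goes as M/d³ (the gradient of a 1/d² field).
The Moon: (7.34 × 10²²) / (3.84 × 10⁸)³ = 1.296 × 10⁻³
The Sun: (1.99 × 10³⁰) / (1.50 × 10¹¹)³ = 5.896 × 10⁻⁴
Ratio (larger/smaller) = 2.20

The Moon, by a factor of ≈ 2.20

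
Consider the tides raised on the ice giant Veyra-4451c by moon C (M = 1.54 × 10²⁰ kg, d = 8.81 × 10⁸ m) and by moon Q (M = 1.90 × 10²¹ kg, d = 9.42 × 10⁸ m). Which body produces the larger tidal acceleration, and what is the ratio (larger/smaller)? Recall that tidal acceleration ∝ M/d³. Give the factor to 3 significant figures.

Compare M/d³ for the two perturbers:
Moon C: (1.54 × 10²⁰) / (8.81 × 10⁸)³ = 2.252 × 10⁻⁷
Moon Q: (1.90 × 10²¹) / (9.42 × 10⁸)³ = 2.273 × 10⁻⁶
Ratio (larger/smaller) = 10.1

Moon Q, by a factor of ≈ 10.1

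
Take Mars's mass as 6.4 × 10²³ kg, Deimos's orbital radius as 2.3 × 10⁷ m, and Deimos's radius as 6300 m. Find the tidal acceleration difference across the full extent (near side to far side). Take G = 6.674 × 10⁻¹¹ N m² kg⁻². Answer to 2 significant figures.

Δa = 4GMr/d³
   = 4 × (6.674 × 10⁻¹¹) × (6.4 × 10²³) × (6300) / (2.3 × 10⁷)³
   = 8.8 × 10⁻⁵ m/s²

8.8 × 10⁻⁵ m/s²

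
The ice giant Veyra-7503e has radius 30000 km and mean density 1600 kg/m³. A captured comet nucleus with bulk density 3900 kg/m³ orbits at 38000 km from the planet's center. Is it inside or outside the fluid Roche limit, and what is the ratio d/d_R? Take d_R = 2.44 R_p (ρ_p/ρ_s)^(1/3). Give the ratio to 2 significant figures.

d_R = 2.44 × (30000 km) × (1600/3900)^(1/3) = 54390 km
d/d_R = (38000) / (54390) = 0.70
Since d/d_R < 1, the body is inside the Roche limit.

inside; d/d_R ≈ 0.70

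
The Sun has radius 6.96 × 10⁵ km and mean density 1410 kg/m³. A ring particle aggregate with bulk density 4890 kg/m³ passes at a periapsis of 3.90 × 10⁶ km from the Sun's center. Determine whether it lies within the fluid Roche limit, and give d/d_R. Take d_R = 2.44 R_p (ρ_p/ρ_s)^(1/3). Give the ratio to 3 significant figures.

outside; d/d_R ≈ 3.48

d_R = 2.44 × (6.96 × 10⁵ km) × (1410/4890)^(1/3) = 1.122 × 10⁶ km
d/d_R = (3.90 × 10⁶) / (1.122 × 10⁶) = 3.48
Since d/d_R > 1, the body is outside the Roche limit.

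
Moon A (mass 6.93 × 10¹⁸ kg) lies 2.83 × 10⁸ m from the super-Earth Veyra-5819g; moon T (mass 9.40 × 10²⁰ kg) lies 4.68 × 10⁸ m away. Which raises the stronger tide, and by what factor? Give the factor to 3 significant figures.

The tide-raising term goes as M/d³ (the gradient of a 1/d² field).
Moon A: (6.93 × 10¹⁸) / (2.83 × 10⁸)³ = 3.058 × 10⁻⁷
Moon T: (9.40 × 10²⁰) / (4.68 × 10⁸)³ = 9.170 × 10⁻⁶
Ratio (larger/smaller) = 30.0

Moon T, by a factor of ≈ 30.0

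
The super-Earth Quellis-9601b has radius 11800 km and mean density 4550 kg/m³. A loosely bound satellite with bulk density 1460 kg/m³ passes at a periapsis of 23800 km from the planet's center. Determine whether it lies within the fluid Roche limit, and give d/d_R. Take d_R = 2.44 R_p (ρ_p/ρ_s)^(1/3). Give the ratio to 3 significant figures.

d_R = 2.44 × (11800 km) × (4550/1460)^(1/3) = 42060 km
d/d_R = (23800) / (42060) = 0.566
Since d/d_R < 1, the body is inside the Roche limit.

inside; d/d_R ≈ 0.566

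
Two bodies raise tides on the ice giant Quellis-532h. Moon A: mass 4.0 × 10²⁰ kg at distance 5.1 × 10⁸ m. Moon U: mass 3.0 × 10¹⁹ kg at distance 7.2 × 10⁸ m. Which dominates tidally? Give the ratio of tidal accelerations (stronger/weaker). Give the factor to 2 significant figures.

Moon A, by a factor of ≈ 38

The tide-raising term goes as M/d³ (the gradient of a 1/d² field).
Moon A: (4.0 × 10²⁰) / (5.1 × 10⁸)³ = 3.015 × 10⁻⁶
Moon U: (3.0 × 10¹⁹) / (7.2 × 10⁸)³ = 8.038 × 10⁻⁸
Ratio (larger/smaller) = 38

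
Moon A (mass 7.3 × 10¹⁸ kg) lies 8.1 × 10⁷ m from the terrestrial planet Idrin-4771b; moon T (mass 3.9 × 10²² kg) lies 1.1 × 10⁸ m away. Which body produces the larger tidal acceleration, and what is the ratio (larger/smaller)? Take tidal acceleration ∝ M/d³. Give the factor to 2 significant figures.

Moon T, by a factor of ≈ 2100

Tidal stretch scales as M/d³; compute that for each body.
Moon A: (7.3 × 10¹⁸) / (8.1 × 10⁷)³ = 1.374 × 10⁻⁵
Moon T: (3.9 × 10²²) / (1.1 × 10⁸)³ = 2.930 × 10⁻²
Ratio (larger/smaller) = 2100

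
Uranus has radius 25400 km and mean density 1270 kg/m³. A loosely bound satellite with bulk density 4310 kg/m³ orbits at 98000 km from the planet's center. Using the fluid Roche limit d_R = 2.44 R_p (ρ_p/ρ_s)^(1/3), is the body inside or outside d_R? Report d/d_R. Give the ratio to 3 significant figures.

outside; d/d_R ≈ 2.38

d_R = 2.44 × (25400 km) × (1270/4310)^(1/3) = 41240 km
d/d_R = (98000) / (41240) = 2.38
Since d/d_R > 1, the body is outside the Roche limit.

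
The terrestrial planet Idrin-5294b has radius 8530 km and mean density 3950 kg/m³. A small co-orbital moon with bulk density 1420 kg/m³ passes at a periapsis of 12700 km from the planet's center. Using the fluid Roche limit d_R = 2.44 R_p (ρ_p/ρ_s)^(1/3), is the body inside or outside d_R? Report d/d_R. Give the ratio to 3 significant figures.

d_R = 2.44 × (8530 km) × (3950/1420)^(1/3) = 29270 km
d/d_R = (12700) / (29270) = 0.434
Since d/d_R < 1, the body is inside the Roche limit.

inside; d/d_R ≈ 0.434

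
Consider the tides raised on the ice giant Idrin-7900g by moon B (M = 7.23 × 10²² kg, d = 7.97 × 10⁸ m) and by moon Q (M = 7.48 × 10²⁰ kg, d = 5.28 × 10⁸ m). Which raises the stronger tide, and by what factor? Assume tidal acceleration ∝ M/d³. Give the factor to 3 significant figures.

Compare M/d³ for the two perturbers:
Moon B: (7.23 × 10²²) / (7.97 × 10⁸)³ = 1.428 × 10⁻⁴
Moon Q: (7.48 × 10²⁰) / (5.28 × 10⁸)³ = 5.082 × 10⁻⁶
Ratio (larger/smaller) = 28.1

Moon B, by a factor of ≈ 28.1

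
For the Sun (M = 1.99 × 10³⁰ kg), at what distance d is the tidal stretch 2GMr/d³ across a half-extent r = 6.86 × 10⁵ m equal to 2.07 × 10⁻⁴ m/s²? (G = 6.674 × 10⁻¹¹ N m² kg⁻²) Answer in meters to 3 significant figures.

2GMr/d³ = a_tidal  ⇒  d = (2GMr / a_tidal)^(1/3)
d = (2 × 6.674×10⁻¹¹ × (1.99 × 10³⁰) × (6.86 × 10⁵) / (2.07 × 10⁻⁴))^(1/3)
  = 9.58 × 10⁹ m

9.58 × 10⁹ m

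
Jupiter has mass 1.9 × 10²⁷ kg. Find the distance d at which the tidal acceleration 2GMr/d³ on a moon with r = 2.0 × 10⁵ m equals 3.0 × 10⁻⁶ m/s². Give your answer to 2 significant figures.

2GMr/d³ = a_tidal  ⇒  d = (2GMr / a_tidal)^(1/3)
d = (2 × 6.674×10⁻¹¹ × (1.9 × 10²⁷) × (2.0 × 10⁵) / (3.0 × 10⁻⁶))^(1/3)
  = 2.6 × 10⁹ m

2.6 × 10⁹ m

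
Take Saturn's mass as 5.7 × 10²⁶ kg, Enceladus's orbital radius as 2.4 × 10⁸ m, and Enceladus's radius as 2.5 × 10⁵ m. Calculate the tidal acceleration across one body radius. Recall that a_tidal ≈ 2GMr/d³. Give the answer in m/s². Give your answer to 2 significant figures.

1.4 × 10⁻³ m/s²

Differencing GM/(d−r)² and GM/d² to first order in r/d gives 2GMr/d³.
Δg = 2GMr/d³
   = 2 × (6.674 × 10⁻¹¹) × (5.7 × 10²⁶) × (2.5 × 10⁵) / (2.4 × 10⁸)³
   = 1.4 × 10⁻³ m/s²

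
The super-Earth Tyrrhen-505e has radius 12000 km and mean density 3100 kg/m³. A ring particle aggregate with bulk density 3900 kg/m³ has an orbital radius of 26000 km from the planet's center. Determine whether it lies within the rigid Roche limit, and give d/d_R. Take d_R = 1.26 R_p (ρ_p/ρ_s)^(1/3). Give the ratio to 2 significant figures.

outside; d/d_R ≈ 1.9

d_R = 1.26 × (12000 km) × (3100/3900)^(1/3) = 14010 km
d/d_R = (26000) / (14010) = 1.9
Since d/d_R > 1, the body is outside the Roche limit.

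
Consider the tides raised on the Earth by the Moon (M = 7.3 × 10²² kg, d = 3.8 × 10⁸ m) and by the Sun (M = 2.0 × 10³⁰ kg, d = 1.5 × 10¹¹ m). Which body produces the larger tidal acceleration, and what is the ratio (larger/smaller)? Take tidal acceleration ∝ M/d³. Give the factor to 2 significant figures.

Compare M/d³ for the two perturbers:
The Moon: (7.3 × 10²²) / (3.8 × 10⁸)³ = 1.330 × 10⁻³
The Sun: (2.0 × 10³⁰) / (1.5 × 10¹¹)³ = 5.926 × 10⁻⁴
Ratio (larger/smaller) = 2.2

The Moon, by a factor of ≈ 2.2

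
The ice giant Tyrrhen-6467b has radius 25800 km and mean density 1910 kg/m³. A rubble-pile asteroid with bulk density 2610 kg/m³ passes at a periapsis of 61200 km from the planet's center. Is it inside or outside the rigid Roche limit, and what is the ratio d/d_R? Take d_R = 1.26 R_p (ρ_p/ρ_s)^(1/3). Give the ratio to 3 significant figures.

outside; d/d_R ≈ 2.09

d_R = 1.26 × (25800 km) × (1910/2610)^(1/3) = 29290 km
d/d_R = (61200) / (29290) = 2.09
Since d/d_R > 1, the body is outside the Roche limit.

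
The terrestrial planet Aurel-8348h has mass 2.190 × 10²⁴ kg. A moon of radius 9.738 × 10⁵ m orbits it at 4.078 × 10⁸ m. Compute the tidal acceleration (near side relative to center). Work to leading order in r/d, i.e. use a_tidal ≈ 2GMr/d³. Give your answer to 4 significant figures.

Δa = 2GMr/d³
   = 2 × (6.674 × 10⁻¹¹) × (2.190 × 10²⁴) × (9.738 × 10⁵) / (4.078 × 10⁸)³
   = 4.197 × 10⁻⁶ m/s²

4.197 × 10⁻⁶ m/s²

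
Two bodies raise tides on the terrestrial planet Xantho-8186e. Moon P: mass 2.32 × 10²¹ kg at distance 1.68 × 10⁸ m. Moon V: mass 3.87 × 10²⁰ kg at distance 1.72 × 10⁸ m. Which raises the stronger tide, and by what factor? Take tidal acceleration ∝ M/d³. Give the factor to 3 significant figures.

Moon P, by a factor of ≈ 6.43

Tidal stretch scales as M/d³; compute that for each body.
Moon P: (2.32 × 10²¹) / (1.68 × 10⁸)³ = 4.893 × 10⁻⁴
Moon V: (3.87 × 10²⁰) / (1.72 × 10⁸)³ = 7.605 × 10⁻⁵
Ratio (larger/smaller) = 6.43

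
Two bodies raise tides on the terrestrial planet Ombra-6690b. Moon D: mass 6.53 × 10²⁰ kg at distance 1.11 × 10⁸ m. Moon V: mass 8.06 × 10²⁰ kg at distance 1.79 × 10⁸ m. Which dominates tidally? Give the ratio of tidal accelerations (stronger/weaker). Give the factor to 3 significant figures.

Moon D, by a factor of ≈ 3.40

Tidal acceleration ∝ M/d³, so compare M/d³ for each.
Moon D: (6.53 × 10²⁰) / (1.11 × 10⁸)³ = 4.775 × 10⁻⁴
Moon V: (8.06 × 10²⁰) / (1.79 × 10⁸)³ = 1.405 × 10⁻⁴
Ratio (larger/smaller) = 3.40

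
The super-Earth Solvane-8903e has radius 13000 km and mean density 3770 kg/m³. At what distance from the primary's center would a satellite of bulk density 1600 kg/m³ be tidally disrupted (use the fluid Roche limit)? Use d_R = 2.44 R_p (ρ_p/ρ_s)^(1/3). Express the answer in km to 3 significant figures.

42200 km

d_R = 2.44 × 13000 km × (3770/1600)^(1/3)
    = 42200 km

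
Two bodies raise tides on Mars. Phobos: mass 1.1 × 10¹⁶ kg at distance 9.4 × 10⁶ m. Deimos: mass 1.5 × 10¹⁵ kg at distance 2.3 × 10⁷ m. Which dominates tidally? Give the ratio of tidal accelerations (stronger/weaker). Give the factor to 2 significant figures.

Tidal acceleration ∝ M/d³, so compare M/d³ for each.
Phobos: (1.1 × 10¹⁶) / (9.4 × 10⁶)³ = 1.324 × 10⁻⁵
Deimos: (1.5 × 10¹⁵) / (2.3 × 10⁷)³ = 1.233 × 10⁻⁷
Ratio (larger/smaller) = 110

Phobos, by a factor of ≈ 110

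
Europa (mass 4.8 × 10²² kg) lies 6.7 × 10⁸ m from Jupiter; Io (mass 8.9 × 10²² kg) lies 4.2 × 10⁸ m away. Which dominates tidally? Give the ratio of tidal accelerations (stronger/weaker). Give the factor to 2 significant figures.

Tidal acceleration ∝ M/d³, so compare M/d³ for each.
Europa: (4.8 × 10²²) / (6.7 × 10⁸)³ = 1.596 × 10⁻⁴
Io: (8.9 × 10²²) / (4.2 × 10⁸)³ = 1.201 × 10⁻³
Ratio (larger/smaller) = 7.5

Io, by a factor of ≈ 7.5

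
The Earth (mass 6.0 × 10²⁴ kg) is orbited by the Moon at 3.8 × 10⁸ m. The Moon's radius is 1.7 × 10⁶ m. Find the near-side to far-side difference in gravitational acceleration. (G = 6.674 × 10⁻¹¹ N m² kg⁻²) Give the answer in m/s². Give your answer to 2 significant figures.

The field gradient is 2GM/d³; across the full diameter 2r the difference is 4GMr/d³.
Δa = 4GMr/d³
   = 4 × (6.674 × 10⁻¹¹) × (6.0 × 10²⁴) × (1.7 × 10⁶) / (3.8 × 10⁸)³
   = 5.0 × 10⁻⁵ m/s²

5.0 × 10⁻⁵ m/s²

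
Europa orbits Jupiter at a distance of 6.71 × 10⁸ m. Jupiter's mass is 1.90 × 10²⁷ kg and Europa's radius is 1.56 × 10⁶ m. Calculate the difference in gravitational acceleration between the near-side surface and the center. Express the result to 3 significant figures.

1.31 × 10⁻³ m/s²

Since r ≪ d, expand the inverse-square field across one radius to get the leading 2GMr/d³ term.
Δa = 2GMr/d³
   = 2 × (6.674 × 10⁻¹¹) × (1.90 × 10²⁷) × (1.56 × 10⁶) / (6.71 × 10⁸)³
   = 1.31 × 10⁻³ m/s²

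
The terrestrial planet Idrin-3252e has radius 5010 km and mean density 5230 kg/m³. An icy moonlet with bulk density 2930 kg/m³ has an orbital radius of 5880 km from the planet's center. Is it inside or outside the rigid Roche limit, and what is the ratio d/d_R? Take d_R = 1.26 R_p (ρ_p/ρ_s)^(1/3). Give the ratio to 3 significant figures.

inside; d/d_R ≈ 0.768

d_R = 1.26 × (5010 km) × (5230/2930)^(1/3) = 7657 km
d/d_R = (5880) / (7657) = 0.768
Since d/d_R < 1, the body is inside the Roche limit.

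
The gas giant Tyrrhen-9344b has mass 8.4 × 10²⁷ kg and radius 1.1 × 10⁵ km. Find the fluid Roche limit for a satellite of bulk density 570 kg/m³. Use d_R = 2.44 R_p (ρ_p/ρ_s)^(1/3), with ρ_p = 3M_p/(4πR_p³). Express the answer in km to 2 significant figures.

ρ_p = 3M_p/(4πR_p³) = 3 × (8.4 × 10²⁷) / (4π × (1.1 × 10⁸ m)³) = 1500 kg/m³
d_R = 2.44 × 1.1 × 10⁵ km × (1500/570)^(1/3)
    = 3.7 × 10⁵ km

3.7 × 10⁵ km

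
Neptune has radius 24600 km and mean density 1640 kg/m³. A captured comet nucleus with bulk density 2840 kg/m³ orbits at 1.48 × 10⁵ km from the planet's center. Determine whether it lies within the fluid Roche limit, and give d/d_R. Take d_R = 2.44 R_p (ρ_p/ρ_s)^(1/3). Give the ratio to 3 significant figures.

d_R = 2.44 × (24600 km) × (1640/2840)^(1/3) = 49980 km
d/d_R = (1.48 × 10⁵) / (49980) = 2.96
Since d/d_R > 1, the body is outside the Roche limit.

outside; d/d_R ≈ 2.96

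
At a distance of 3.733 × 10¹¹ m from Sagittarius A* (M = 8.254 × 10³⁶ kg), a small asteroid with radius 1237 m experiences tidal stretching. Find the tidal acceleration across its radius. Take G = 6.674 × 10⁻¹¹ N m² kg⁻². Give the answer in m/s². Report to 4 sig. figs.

a_tidal = 2GMr/d³
        = 2 × (6.674 × 10⁻¹¹) × (8.254 × 10³⁶) × (1237) / (3.733 × 10¹¹)³
        = 2.620 × 10⁻⁵ m/s²

2.620 × 10⁻⁵ m/s²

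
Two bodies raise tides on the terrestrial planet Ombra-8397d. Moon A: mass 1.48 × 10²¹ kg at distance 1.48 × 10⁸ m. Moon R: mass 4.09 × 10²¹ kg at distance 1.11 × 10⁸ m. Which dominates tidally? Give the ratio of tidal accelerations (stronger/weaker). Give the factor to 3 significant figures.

Tidal stretch scales as M/d³; compute that for each body.
Moon A: (1.48 × 10²¹) / (1.48 × 10⁸)³ = 4.565 × 10⁻⁴
Moon R: (4.09 × 10²¹) / (1.11 × 10⁸)³ = 2.991 × 10⁻³
Ratio (larger/smaller) = 6.55

Moon R, by a factor of ≈ 6.55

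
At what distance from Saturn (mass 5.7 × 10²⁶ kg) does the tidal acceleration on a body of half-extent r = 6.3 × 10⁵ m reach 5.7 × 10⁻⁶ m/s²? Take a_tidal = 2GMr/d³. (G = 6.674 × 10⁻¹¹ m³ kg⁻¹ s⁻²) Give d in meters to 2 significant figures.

2GMr/d³ = a_tidal  ⇒  d = (2GMr / a_tidal)^(1/3)
d = (2 × 6.674×10⁻¹¹ × (5.7 × 10²⁶) × (6.3 × 10⁵) / (5.7 × 10⁻⁶))^(1/3)
  = 2.0 × 10⁹ m

2.0 × 10⁹ m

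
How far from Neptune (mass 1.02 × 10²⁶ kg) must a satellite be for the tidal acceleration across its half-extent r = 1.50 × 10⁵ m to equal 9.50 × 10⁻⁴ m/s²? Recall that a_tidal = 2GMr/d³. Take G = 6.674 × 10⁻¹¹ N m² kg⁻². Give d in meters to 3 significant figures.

2GMr/d³ = a_tidal  ⇒  d = (2GMr / a_tidal)^(1/3)
d = (2 × 6.674×10⁻¹¹ × (1.02 × 10²⁶) × (1.50 × 10⁵) / (9.50 × 10⁻⁴))^(1/3)
  = 1.29 × 10⁸ m

1.29 × 10⁸ m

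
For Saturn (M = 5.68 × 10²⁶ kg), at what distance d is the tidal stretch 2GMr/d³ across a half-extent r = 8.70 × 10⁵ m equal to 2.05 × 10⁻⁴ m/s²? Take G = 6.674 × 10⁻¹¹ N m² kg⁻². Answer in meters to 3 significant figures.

2GMr/d³ = a_tidal  ⇒  d = (2GMr / a_tidal)^(1/3)
d = (2 × 6.674×10⁻¹¹ × (5.68 × 10²⁶) × (8.70 × 10⁵) / (2.05 × 10⁻⁴))^(1/3)
  = 6.85 × 10⁸ m

6.85 × 10⁸ m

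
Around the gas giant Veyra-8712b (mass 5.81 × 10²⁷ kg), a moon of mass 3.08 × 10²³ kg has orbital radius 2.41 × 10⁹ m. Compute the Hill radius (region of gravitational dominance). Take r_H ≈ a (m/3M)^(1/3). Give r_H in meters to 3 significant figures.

6.28 × 10⁷ m

r_H ≈ a (m/3M)^(1/3)
    = (2.41 × 10⁹) × (3.08 × 10²³ / (3 × 5.81 × 10²⁷))^(1/3)
    = 6.28 × 10⁷ m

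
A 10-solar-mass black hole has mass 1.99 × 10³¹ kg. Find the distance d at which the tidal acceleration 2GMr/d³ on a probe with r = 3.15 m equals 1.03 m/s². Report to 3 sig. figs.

2.01 × 10⁷ m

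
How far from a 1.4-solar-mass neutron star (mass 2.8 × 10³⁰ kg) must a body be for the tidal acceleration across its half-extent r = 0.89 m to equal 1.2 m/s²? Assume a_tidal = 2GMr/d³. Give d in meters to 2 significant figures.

2GMr/d³ = a_tidal  ⇒  d = (2GMr / a_tidal)^(1/3)
d = (2 × 6.674×10⁻¹¹ × (2.8 × 10³⁰) × (0.89) / (1.2))^(1/3)
  = 6.5 × 10⁶ m

6.5 × 10⁶ m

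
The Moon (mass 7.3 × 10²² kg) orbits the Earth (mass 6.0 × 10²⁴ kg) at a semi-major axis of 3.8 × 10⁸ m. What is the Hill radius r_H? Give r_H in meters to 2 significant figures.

6.1 × 10⁷ m

r_H ≈ a (m/3M)^(1/3)
    = (3.8 × 10⁸) × (7.3 × 10²² / (3 × 6.0 × 10²⁴))^(1/3)
    = 6.1 × 10⁷ m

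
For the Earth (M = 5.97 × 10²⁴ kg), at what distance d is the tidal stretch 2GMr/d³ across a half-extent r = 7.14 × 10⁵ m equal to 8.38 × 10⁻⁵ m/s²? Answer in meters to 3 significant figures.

2GMr/d³ = a_tidal  ⇒  d = (2GMr / a_tidal)^(1/3)
d = (2 × 6.674×10⁻¹¹ × (5.97 × 10²⁴) × (7.14 × 10⁵) / (8.38 × 10⁻⁵))^(1/3)
  = 1.89 × 10⁸ m

1.89 × 10⁸ m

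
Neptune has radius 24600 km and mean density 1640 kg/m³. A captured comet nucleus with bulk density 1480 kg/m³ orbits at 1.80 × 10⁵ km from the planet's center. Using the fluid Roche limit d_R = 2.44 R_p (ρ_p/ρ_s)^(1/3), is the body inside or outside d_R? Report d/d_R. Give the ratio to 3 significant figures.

outside; d/d_R ≈ 2.90

d_R = 2.44 × (24600 km) × (1640/1480)^(1/3) = 62110 km
d/d_R = (1.80 × 10⁵) / (62110) = 2.90
Since d/d_R > 1, the body is outside the Roche limit.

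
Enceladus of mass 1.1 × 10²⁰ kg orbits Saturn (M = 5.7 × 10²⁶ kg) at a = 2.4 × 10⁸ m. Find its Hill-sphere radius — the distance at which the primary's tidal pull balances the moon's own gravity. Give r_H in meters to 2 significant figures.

r_H ≈ a (m/3M)^(1/3)
    = (2.4 × 10⁸) × (1.1 × 10²⁰ / (3 × 5.7 × 10²⁶))^(1/3)
    = 9.6 × 10⁵ m

9.6 × 10⁵ m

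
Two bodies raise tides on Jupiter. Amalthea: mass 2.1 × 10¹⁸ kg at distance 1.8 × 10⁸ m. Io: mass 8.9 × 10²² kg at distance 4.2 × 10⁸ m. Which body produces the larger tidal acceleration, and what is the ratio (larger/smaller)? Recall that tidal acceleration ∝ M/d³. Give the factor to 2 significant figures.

Tidal stretch scales as M/d³; compute that for each body.
Amalthea: (2.1 × 10¹⁸) / (1.8 × 10⁸)³ = 3.601 × 10⁻⁷
Io: (8.9 × 10²²) / (4.2 × 10⁸)³ = 1.201 × 10⁻³
Ratio (larger/smaller) = 3300

Io, by a factor of ≈ 3300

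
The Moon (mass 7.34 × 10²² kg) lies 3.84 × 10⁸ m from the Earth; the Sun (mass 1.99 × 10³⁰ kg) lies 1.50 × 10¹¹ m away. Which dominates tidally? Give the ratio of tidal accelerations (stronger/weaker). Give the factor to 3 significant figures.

The Moon, by a factor of ≈ 2.20

The tide-raising term goes as M/d³ (the gradient of a 1/d² field).
The Moon: (7.34 × 10²²) / (3.84 × 10⁸)³ = 1.296 × 10⁻³
The Sun: (1.99 × 10³⁰) / (1.50 × 10¹¹)³ = 5.896 × 10⁻⁴
Ratio (larger/smaller) = 2.20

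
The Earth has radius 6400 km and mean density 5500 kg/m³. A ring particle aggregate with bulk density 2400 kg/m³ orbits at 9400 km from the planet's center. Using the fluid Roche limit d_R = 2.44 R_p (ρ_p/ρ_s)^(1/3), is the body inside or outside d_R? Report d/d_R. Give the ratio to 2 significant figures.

d_R = 2.44 × (6400 km) × (5500/2400)^(1/3) = 20590 km
d/d_R = (9400) / (20590) = 0.46
Since d/d_R < 1, the body is inside the Roche limit.

inside; d/d_R ≈ 0.46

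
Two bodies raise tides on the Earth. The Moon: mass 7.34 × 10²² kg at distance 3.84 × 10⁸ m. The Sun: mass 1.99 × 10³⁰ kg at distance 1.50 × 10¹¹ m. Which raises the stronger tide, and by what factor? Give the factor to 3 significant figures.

The Moon, by a factor of ≈ 2.20

Compare M/d³ for the two perturbers:
The Moon: (7.34 × 10²²) / (3.84 × 10⁸)³ = 1.296 × 10⁻³
The Sun: (1.99 × 10³⁰) / (1.50 × 10¹¹)³ = 5.896 × 10⁻⁴
Ratio (larger/smaller) = 2.20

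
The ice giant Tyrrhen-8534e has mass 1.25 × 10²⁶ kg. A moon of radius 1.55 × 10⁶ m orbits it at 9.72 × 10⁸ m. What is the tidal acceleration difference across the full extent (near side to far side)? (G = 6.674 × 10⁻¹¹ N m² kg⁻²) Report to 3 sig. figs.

5.63 × 10⁻⁵ m/s²

Δa = 4GMr/d³
   = 4 × (6.674 × 10⁻¹¹) × (1.25 × 10²⁶) × (1.55 × 10⁶) / (9.72 × 10⁸)³
   = 5.63 × 10⁻⁵ m/s²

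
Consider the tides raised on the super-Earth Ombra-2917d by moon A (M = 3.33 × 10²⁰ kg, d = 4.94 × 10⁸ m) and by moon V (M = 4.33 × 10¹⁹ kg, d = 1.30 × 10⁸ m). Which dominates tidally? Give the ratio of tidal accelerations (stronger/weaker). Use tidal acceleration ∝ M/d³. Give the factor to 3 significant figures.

Moon V, by a factor of ≈ 7.14

Compare M/d³ for the two perturbers:
Moon A: (3.33 × 10²⁰) / (4.94 × 10⁸)³ = 2.762 × 10⁻⁶
Moon V: (4.33 × 10¹⁹) / (1.30 × 10⁸)³ = 1.971 × 10⁻⁵
Ratio (larger/smaller) = 7.14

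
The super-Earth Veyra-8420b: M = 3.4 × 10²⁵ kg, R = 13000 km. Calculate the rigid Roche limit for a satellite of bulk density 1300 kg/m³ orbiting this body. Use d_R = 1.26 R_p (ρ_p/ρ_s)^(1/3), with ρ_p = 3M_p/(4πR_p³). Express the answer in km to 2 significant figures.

ρ_p = 3M_p/(4πR_p³) = 3 × (3.4 × 10²⁵) / (4π × (1.3 × 10⁷ m)³) = 3700 kg/m³
d_R = 1.26 × 13000 km × (3700/1300)^(1/3)
    = 23000 km

23000 km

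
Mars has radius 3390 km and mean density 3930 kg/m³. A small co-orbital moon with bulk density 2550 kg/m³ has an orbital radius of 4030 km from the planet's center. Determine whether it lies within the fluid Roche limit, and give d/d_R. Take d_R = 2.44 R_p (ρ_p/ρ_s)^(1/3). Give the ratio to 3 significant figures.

inside; d/d_R ≈ 0.422

d_R = 2.44 × (3390 km) × (3930/2550)^(1/3) = 9554 km
d/d_R = (4030) / (9554) = 0.422
Since d/d_R < 1, the body is inside the Roche limit.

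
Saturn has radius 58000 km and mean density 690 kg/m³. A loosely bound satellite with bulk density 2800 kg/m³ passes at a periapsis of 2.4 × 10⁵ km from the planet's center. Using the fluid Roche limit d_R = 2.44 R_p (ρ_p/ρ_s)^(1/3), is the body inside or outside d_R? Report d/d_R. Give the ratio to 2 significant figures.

d_R = 2.44 × (58000 km) × (690/2800)^(1/3) = 88730 km
d/d_R = (2.4 × 10⁵) / (88730) = 2.7
Since d/d_R > 1, the body is outside the Roche limit.

outside; d/d_R ≈ 2.7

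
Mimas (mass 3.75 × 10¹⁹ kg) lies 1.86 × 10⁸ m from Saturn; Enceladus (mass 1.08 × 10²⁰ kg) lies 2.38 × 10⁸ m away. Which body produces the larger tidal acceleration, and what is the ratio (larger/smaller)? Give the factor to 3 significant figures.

Enceladus, by a factor of ≈ 1.37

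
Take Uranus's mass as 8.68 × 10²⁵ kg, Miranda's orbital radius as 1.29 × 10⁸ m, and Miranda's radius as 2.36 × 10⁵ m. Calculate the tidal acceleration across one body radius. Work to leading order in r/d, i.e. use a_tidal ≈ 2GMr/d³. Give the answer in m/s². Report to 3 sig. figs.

Differencing GM/(d−r)² and GM/d² to first order in r/d gives 2GMr/d³.
a_tidal = 2GMr/d³
        = 2 × (6.674 × 10⁻¹¹) × (8.68 × 10²⁵) × (2.36 × 10⁵) / (1.29 × 10⁸)³
        = 1.27 × 10⁻³ m/s²

1.27 × 10⁻³ m/s²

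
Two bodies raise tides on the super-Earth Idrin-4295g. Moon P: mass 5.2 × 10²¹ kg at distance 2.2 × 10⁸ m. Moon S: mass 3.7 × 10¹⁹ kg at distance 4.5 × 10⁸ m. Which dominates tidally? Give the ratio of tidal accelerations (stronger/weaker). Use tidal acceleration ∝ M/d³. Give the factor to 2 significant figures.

Compare M/d³ for the two perturbers:
Moon P: (5.2 × 10²¹) / (2.2 × 10⁸)³ = 4.884 × 10⁻⁴
Moon S: (3.7 × 10¹⁹) / (4.5 × 10⁸)³ = 4.060 × 10⁻⁷
Ratio (larger/smaller) = 1200

Moon P, by a factor of ≈ 1200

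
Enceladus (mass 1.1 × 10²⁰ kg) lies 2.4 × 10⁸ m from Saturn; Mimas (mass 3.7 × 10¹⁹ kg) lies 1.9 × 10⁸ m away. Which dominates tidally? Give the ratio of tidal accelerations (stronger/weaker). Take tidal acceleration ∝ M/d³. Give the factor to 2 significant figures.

Enceladus, by a factor of ≈ 1.5

Tidal acceleration ∝ M/d³, so compare M/d³ for each.
Enceladus: (1.1 × 10²⁰) / (2.4 × 10⁸)³ = 7.957 × 10⁻⁶
Mimas: (3.7 × 10¹⁹) / (1.9 × 10⁸)³ = 5.394 × 10⁻⁶
Ratio (larger/smaller) = 1.5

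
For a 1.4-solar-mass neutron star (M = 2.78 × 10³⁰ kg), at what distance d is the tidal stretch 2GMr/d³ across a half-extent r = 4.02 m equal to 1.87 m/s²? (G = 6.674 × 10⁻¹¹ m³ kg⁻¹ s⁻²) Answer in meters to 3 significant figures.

9.27 × 10⁶ m

2GMr/d³ = a_tidal  ⇒  d = (2GMr / a_tidal)^(1/3)
d = (2 × 6.674×10⁻¹¹ × (2.78 × 10³⁰) × (4.02) / (1.87))^(1/3)
  = 9.27 × 10⁶ m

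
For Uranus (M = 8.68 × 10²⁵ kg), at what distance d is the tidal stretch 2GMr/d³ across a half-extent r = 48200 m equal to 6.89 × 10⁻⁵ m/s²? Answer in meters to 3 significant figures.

2GMr/d³ = a_tidal  ⇒  d = (2GMr / a_tidal)^(1/3)
d = (2 × 6.674×10⁻¹¹ × (8.68 × 10²⁵) × (48200) / (6.89 × 10⁻⁵))^(1/3)
  = 2.01 × 10⁸ m

2.01 × 10⁸ m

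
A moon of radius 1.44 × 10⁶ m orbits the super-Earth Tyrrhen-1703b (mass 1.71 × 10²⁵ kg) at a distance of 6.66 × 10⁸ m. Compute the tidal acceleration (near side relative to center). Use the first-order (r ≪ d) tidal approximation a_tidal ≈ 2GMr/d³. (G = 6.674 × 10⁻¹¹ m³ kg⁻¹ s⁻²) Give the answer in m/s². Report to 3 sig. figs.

Δa = 2GMr/d³
   = 2 × (6.674 × 10⁻¹¹) × (1.71 × 10²⁵) × (1.44 × 10⁶) / (6.66 × 10⁸)³
   = 1.11 × 10⁻⁵ m/s²

1.11 × 10⁻⁵ m/s²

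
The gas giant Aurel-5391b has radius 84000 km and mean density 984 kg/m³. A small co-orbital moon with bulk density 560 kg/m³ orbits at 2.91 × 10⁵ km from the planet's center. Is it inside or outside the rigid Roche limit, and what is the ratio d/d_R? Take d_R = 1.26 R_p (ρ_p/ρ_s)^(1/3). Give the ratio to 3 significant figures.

outside; d/d_R ≈ 2.28

d_R = 1.26 × (84000 km) × (984/560)^(1/3) = 1.277 × 10⁵ km
d/d_R = (2.91 × 10⁵) / (1.277 × 10⁵) = 2.28
Since d/d_R > 1, the body is outside the Roche limit.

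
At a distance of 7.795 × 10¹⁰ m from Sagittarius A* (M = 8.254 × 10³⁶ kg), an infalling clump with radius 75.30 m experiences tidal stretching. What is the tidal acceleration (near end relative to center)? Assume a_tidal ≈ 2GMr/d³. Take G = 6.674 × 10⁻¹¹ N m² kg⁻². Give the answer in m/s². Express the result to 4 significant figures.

1.752 × 10⁻⁴ m/s²

Δg = 2GMr/d³
   = 2 × (6.674 × 10⁻¹¹) × (8.254 × 10³⁶) × (75.30) / (7.795 × 10¹⁰)³
   = 1.752 × 10⁻⁴ m/s²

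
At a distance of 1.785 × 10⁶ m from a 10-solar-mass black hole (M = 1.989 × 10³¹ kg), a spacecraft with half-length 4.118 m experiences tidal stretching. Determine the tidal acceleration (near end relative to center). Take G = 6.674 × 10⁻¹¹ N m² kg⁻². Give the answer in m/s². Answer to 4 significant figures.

The tidal stretch is the gradient of GM/d² times the body's extent r, hence the 1/d³ dependence.
a_tidal = 2GMr/d³
        = 2 × (6.674 × 10⁻¹¹) × (1.989 × 10³¹) × (4.118) / (1.785 × 10⁶)³
        = 1.922 × 10³ m/s²

1.922 × 10³ m/s²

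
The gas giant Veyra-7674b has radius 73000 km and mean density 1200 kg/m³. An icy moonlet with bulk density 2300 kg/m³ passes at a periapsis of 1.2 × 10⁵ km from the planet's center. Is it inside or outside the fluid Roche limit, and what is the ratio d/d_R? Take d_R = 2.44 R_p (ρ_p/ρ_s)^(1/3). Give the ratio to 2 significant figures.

d_R = 2.44 × (73000 km) × (1200/2300)^(1/3) = 1.434 × 10⁵ km
d/d_R = (1.2 × 10⁵) / (1.434 × 10⁵) = 0.84
Since d/d_R < 1, the body is inside the Roche limit.

inside; d/d_R ≈ 0.84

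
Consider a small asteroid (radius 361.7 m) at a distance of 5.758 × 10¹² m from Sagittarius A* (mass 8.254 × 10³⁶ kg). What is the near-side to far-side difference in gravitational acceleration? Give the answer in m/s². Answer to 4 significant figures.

Differencing GM/(d−r)² and GM/(d+r)² to first order in r/d gives 4GMr/d³.
Δg = 4GMr/d³
   = 4 × (6.674 × 10⁻¹¹) × (8.254 × 10³⁶) × (361.7) / (5.758 × 10¹²)³
   = 4.175 × 10⁻⁹ m/s²

4.175 × 10⁻⁹ m/s²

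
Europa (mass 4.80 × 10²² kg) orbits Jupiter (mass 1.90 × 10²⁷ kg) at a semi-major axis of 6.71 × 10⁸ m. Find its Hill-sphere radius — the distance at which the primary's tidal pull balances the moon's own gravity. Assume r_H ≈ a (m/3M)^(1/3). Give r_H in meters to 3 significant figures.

1.37 × 10⁷ m

r_H ≈ a (m/3M)^(1/3)
    = (6.71 × 10⁸) × (4.80 × 10²² / (3 × 1.90 × 10²⁷))^(1/3)
    = 1.37 × 10⁷ m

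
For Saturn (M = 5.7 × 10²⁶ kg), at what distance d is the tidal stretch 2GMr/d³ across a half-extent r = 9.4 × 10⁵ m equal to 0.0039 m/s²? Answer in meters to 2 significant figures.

2GMr/d³ = a_tidal  ⇒  d = (2GMr / a_tidal)^(1/3)
d = (2 × 6.674×10⁻¹¹ × (5.7 × 10²⁶) × (9.4 × 10⁵) / (0.0039))^(1/3)
  = 2.6 × 10⁸ m

2.6 × 10⁸ m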